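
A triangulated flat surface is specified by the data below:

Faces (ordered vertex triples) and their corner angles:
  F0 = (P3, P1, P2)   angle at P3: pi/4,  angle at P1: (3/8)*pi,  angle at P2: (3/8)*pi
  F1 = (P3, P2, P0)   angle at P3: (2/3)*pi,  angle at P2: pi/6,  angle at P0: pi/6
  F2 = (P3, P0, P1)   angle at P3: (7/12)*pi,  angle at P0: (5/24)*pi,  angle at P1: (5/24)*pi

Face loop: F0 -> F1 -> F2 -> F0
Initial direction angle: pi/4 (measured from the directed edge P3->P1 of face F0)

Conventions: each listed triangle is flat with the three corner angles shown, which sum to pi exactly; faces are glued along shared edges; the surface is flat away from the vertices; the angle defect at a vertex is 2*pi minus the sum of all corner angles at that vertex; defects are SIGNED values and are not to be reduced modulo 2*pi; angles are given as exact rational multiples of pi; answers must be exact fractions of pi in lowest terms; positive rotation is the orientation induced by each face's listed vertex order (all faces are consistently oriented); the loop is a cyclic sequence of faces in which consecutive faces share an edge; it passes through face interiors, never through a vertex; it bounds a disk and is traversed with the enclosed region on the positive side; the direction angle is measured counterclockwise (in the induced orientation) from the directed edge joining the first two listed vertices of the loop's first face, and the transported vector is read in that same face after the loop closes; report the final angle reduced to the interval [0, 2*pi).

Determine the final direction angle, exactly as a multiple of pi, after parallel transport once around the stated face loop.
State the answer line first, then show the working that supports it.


Answer: final direction angle = (3/4)*pi

enclosed vertex P3: corner angles sum to (3/2)*pi, defect = 2*pi - (3/2)*pi = pi/2
summing the enclosed defects onto the initial angle, mod 2*pi in the induced orientation:
final angle = pi/4 + pi/2 = (3/4)*pi (mod 2*pi)


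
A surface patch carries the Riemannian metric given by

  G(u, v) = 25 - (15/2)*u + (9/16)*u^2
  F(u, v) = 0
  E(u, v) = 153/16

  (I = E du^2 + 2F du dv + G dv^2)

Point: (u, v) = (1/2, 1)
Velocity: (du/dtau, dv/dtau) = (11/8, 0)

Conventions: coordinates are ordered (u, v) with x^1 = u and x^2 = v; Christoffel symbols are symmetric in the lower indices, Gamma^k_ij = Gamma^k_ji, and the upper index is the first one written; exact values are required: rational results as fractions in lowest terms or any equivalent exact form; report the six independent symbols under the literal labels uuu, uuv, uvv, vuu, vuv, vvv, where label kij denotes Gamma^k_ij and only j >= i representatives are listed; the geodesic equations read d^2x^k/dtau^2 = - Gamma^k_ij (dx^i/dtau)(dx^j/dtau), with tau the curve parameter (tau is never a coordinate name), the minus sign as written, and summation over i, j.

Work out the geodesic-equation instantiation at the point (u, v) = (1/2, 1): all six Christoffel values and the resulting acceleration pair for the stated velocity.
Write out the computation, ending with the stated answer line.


E = 153/16, F = 0, G = 1369/64 at the point
E_u = 0, E_v = 0, F_u = 0, F_v = 0, G_u = -111/16, G_v = 0
EG - F^2 = 209457/1024;  g^inv = (1024/209457) * [[1369/64, 0], [0, 153/16]]
first-kind symbols [ij,l] = (1/2)(d_i g_jl + d_j g_il - d_l g_ij): [uu,u] = E_u/2 = 0, [uu,v] = F_u - E_v/2 = 0, [uv,u] = E_v/2 = 0, [uv,v] = G_u/2 = -111/32, [vv,u] = F_v - G_u/2 = 111/32, [vv,v] = G_v/2 = 0
Gamma^u_ij = (G*[ij,u] - F*[ij,v])/(EG - F^2), Gamma^v_ij = (E*[ij,v] - F*[ij,u])/(EG - F^2)
Gamma_uuu = 0, Gamma_uuv = 0, Gamma_uvv = 37/102, Gamma_vuu = 0, Gamma_vuv = -6/37, Gamma_vvv = 0
d^2u/dtau^2 = -(Gamma_uuu*(11/8)^2 + 2*Gamma_uuv*(11/8)*(0) + Gamma_uvv*(0)^2) = 0
d^2v/dtau^2 = -(Gamma_vuu*(11/8)^2 + 2*Gamma_vuv*(11/8)*(0) + Gamma_vvv*(0)^2) = 0

Answer: Gamma_uuu = 0, Gamma_uuv = 0, Gamma_uvv = 37/102, Gamma_vuu = 0, Gamma_vuv = -6/37, Gamma_vvv = 0; accelerations (d^2u/dtau^2, d^2v/dtau^2) = (0, 0)


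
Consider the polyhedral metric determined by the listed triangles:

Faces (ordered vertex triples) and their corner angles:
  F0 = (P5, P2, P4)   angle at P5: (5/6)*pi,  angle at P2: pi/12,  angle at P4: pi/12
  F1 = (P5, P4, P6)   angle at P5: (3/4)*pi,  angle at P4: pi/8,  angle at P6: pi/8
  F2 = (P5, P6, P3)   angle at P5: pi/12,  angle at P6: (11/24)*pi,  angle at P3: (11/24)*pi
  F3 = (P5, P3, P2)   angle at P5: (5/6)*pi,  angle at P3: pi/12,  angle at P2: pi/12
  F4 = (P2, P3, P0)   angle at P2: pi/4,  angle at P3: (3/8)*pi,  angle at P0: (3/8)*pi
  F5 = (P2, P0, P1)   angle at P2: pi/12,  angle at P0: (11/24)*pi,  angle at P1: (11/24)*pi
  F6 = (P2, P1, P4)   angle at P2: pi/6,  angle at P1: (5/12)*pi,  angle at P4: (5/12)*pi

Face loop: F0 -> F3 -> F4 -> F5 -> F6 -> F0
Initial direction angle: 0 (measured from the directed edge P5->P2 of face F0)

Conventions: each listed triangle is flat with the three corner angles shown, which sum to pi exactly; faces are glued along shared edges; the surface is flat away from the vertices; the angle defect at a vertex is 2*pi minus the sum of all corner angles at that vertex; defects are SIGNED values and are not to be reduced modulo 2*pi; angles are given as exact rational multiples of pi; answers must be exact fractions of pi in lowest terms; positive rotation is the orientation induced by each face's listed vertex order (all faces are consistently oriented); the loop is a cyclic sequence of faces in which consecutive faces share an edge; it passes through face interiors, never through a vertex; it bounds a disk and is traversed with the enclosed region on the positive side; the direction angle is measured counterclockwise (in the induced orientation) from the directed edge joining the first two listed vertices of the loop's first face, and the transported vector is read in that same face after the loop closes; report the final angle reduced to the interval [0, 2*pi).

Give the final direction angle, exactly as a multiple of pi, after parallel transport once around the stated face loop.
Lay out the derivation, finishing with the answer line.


enclosed vertex P2: corner angles sum to (2/3)*pi, defect = 2*pi - (2/3)*pi = (4/3)*pi
holonomy = initial angle + sum of enclosed defects (mod 2*pi), positive in the induced orientation
final angle = 0 + (4/3)*pi = (4/3)*pi (mod 2*pi)

Answer: final direction angle = (4/3)*pi


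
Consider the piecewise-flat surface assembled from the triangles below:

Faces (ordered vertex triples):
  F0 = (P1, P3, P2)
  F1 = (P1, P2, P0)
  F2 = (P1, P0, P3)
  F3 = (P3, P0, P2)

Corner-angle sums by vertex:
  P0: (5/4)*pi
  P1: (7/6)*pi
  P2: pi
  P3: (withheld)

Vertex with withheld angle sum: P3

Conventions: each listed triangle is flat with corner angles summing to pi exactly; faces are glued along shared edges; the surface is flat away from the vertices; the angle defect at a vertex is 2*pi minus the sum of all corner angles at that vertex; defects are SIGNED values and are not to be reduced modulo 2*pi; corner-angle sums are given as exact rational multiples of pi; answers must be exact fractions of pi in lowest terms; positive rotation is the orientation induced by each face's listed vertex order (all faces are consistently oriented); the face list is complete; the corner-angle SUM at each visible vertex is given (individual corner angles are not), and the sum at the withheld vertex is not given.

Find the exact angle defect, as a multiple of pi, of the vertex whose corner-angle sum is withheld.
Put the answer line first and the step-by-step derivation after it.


Answer: defect(P3) = (17/12)*pi

V = 4, E = 6, F = 4; chi = V - E + F = 2
Gauss-Bonnet: total defect = 2*pi*chi = 4*pi; visible defects sum to (31/12)*pi


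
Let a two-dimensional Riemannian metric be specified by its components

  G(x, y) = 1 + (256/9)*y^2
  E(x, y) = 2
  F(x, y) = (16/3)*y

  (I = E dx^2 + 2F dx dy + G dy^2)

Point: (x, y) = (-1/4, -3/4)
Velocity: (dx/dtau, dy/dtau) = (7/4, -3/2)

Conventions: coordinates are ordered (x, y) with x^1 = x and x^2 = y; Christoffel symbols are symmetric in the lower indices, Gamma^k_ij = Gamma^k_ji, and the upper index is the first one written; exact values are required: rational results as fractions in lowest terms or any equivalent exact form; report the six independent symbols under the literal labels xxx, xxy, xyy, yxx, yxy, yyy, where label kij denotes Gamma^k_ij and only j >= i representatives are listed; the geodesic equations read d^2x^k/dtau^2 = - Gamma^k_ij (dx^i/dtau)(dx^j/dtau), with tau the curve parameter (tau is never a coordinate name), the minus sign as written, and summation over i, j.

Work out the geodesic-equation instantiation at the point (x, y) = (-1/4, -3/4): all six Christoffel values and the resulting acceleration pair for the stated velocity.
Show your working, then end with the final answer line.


E = 2, F = -4, G = 17 at the point
E_x = 0, E_y = 0, F_x = 0, F_y = 16/3, G_x = 0, G_y = -128/3
EG - F^2 = 18;  g^inv = (1/18) * [[17, 4], [4, 2]]
first-kind symbols [ij,l] = (1/2)(d_i g_jl + d_j g_il - d_l g_ij): [xx,x] = E_x/2 = 0, [xx,y] = F_x - E_y/2 = 0, [xy,x] = E_y/2 = 0, [xy,y] = G_x/2 = 0, [yy,x] = F_y - G_x/2 = 16/3, [yy,y] = G_y/2 = -64/3
Gamma^x_ij = (G*[ij,x] - F*[ij,y])/(EG - F^2), Gamma^y_ij = (E*[ij,y] - F*[ij,x])/(EG - F^2)
Gamma_xxx = 0, Gamma_xxy = 0, Gamma_xyy = 8/27, Gamma_yxx = 0, Gamma_yxy = 0, Gamma_yyy = -32/27
d^2x/dtau^2 = -(Gamma_xxx*(7/4)^2 + 2*Gamma_xxy*(7/4)*(-3/2) + Gamma_xyy*(-3/2)^2) = -2/3
d^2y/dtau^2 = -(Gamma_yxx*(7/4)^2 + 2*Gamma_yxy*(7/4)*(-3/2) + Gamma_yyy*(-3/2)^2) = 8/3

Answer: Gamma_xxx = 0, Gamma_xxy = 0, Gamma_xyy = 8/27, Gamma_yxx = 0, Gamma_yxy = 0, Gamma_yyy = -32/27; accelerations (d^2x/dtau^2, d^2y/dtau^2) = (-2/3, 8/3)


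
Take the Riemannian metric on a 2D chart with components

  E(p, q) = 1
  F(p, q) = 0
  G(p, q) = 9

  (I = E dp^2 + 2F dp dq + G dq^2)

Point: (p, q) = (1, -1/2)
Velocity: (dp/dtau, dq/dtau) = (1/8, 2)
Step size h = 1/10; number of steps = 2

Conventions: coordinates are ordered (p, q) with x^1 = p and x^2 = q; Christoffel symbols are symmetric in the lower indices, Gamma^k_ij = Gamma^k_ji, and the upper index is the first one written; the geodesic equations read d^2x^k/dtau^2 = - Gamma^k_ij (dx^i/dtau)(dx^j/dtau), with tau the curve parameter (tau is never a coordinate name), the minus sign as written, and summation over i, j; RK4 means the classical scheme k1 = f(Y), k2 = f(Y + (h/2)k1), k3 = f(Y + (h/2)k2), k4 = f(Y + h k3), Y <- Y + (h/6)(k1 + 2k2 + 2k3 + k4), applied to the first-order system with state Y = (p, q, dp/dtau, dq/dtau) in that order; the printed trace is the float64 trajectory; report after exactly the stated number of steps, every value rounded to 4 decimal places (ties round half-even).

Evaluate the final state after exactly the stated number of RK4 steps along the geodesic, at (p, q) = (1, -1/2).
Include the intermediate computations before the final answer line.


f(Y) = (dp/dtau, dq/dtau, -Gamma^p_ij Y'^i Y'^j, -Gamma^q_ij Y'^i Y'^j) with the Gammas evaluated at the stage position; h = 0.100000; intermediate values shown to 6 dp
step 0: p = 1.0000, q = -0.5000, dp/dtau = 0.1250, dq/dtau = 2.0000
step 1:
  k1: at (p, q) = (1.000000, -0.500000), (dp/dtau, dq/dtau) = (0.125000, 2.000000); Gamma_ppp = 0.000000, Gamma_ppq = 0.000000, Gamma_pqq = 0.000000, Gamma_qpp = 0.000000, Gamma_qpq = 0.000000, Gamma_qqq = 0.000000; k1 = (0.125000, 2.000000, 0.000000, 0.000000)
  k2: at (p, q) = (1.006250, -0.400000), (dp/dtau, dq/dtau) = (0.125000, 2.000000); Gamma_ppp = 0.000000, Gamma_ppq = 0.000000, Gamma_pqq = 0.000000, Gamma_qpp = 0.000000, Gamma_qpq = 0.000000, Gamma_qqq = 0.000000; k2 = (0.125000, 2.000000, 0.000000, 0.000000)
  k3: at (p, q) = (1.006250, -0.400000), (dp/dtau, dq/dtau) = (0.125000, 2.000000); Gamma_ppp = 0.000000, Gamma_ppq = 0.000000, Gamma_pqq = 0.000000, Gamma_qpp = 0.000000, Gamma_qpq = 0.000000, Gamma_qqq = 0.000000; k3 = (0.125000, 2.000000, 0.000000, 0.000000)
  k4: at (p, q) = (1.012500, -0.300000), (dp/dtau, dq/dtau) = (0.125000, 2.000000); Gamma_ppp = 0.000000, Gamma_ppq = 0.000000, Gamma_pqq = 0.000000, Gamma_qpp = 0.000000, Gamma_qpq = 0.000000, Gamma_qqq = 0.000000; k4 = (0.125000, 2.000000, 0.000000, 0.000000)
  Y <- Y + (h/6)(k1 + 2k2 + 2k3 + k4): p = 1.0125, q = -0.3000, dp/dtau = 0.1250, dq/dtau = 2.0000
step 2:
  k1: at (p, q) = (1.012500, -0.300000), (dp/dtau, dq/dtau) = (0.125000, 2.000000); Gamma_ppp = 0.000000, Gamma_ppq = 0.000000, Gamma_pqq = 0.000000, Gamma_qpp = 0.000000, Gamma_qpq = 0.000000, Gamma_qqq = 0.000000; k1 = (0.125000, 2.000000, 0.000000, 0.000000)
  k2: at (p, q) = (1.018750, -0.200000), (dp/dtau, dq/dtau) = (0.125000, 2.000000); Gamma_ppp = 0.000000, Gamma_ppq = 0.000000, Gamma_pqq = 0.000000, Gamma_qpp = 0.000000, Gamma_qpq = 0.000000, Gamma_qqq = 0.000000; k2 = (0.125000, 2.000000, 0.000000, 0.000000)
  k3: at (p, q) = (1.018750, -0.200000), (dp/dtau, dq/dtau) = (0.125000, 2.000000); Gamma_ppp = 0.000000, Gamma_ppq = 0.000000, Gamma_pqq = 0.000000, Gamma_qpp = 0.000000, Gamma_qpq = 0.000000, Gamma_qqq = 0.000000; k3 = (0.125000, 2.000000, 0.000000, 0.000000)
  k4: at (p, q) = (1.025000, -0.100000), (dp/dtau, dq/dtau) = (0.125000, 2.000000); Gamma_ppp = 0.000000, Gamma_ppq = 0.000000, Gamma_pqq = 0.000000, Gamma_qpp = 0.000000, Gamma_qpq = 0.000000, Gamma_qqq = 0.000000; k4 = (0.125000, 2.000000, 0.000000, 0.000000)
  Y <- Y + (h/6)(k1 + 2k2 + 2k3 + k4): p = 1.0250, q = -0.1000, dp/dtau = 0.1250, dq/dtau = 2.0000

Answer: p = 1.0250, q = -0.1000, dp/dtau = 0.1250, dq/dtau = 2.0000


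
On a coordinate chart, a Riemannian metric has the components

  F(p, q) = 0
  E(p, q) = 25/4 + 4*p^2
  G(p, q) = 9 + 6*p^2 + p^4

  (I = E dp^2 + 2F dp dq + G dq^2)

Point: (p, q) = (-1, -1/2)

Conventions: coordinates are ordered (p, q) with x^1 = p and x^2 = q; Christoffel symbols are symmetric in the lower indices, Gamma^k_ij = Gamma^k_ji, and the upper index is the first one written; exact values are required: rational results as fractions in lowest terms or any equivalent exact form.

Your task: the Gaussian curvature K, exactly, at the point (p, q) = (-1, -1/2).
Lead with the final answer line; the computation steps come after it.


Answer: K = -50/1681

E = 41/4, F = 0, G = 16, EG - F^2 = 164 at the point
E_p = -8, E_q = 0, F_p = 0, F_q = 0, G_p = -16, G_q = 0
E_qq = 0, F_pq = 0, G_pp = 24
Using the Brioschi determinant formula for K from the metric derivatives:
M1 = [[-E_qq/2 + F_pq - G_pp/2, E_p/2, F_p - E_q/2], [F_q - G_p/2, E, F], [G_q/2, F, G]] = [[-12, -4, 0], [8, 41/4, 0], [0, 0, 16]]; det M1 = -1456
M2 = [[0, E_q/2, G_p/2], [E_q/2, E, F], [G_p/2, F, G]] = [[0, 0, -8], [0, 41/4, 0], [-8, 0, 16]]; det M2 = -656
det M1 - det M2 = -800; K = -800 / (164)^2 = -50/1681


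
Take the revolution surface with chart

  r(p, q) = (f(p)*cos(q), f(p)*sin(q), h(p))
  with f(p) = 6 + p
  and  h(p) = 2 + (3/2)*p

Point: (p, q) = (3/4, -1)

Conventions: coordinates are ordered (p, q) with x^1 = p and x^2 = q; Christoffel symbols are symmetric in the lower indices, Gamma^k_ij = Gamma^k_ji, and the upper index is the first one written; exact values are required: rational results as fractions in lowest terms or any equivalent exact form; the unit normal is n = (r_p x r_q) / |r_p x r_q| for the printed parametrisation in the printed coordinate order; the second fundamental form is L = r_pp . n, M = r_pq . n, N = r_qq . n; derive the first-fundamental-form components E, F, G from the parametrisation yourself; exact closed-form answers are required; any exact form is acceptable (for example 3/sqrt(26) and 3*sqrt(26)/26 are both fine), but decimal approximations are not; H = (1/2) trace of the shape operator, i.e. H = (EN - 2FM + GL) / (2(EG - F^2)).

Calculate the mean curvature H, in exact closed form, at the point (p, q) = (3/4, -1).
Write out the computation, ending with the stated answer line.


f = 27/4, f' = 1, f'' = 0, h' = 3/2, h'' = 0
E = 13/4, F = 0, G = 729/16; answer radicand W^2 = 13/4
unnormalised second-form numerators: l = 0, m = 0, n = 81/8; L = l/sqrt(13/4), and similarly M = m/sqrt(W^2), N = n/sqrt(W^2)
H = (E*n - 2*F*m + G*l) / (2*(EG - F^2)*sqrt(W^2)); E*n - 2*F*m + G*l = 1053/32, EG - F^2 = 9477/64, so H = (1/9)/sqrt(13/4)

Answer: H = 2*sqrt(13)/117


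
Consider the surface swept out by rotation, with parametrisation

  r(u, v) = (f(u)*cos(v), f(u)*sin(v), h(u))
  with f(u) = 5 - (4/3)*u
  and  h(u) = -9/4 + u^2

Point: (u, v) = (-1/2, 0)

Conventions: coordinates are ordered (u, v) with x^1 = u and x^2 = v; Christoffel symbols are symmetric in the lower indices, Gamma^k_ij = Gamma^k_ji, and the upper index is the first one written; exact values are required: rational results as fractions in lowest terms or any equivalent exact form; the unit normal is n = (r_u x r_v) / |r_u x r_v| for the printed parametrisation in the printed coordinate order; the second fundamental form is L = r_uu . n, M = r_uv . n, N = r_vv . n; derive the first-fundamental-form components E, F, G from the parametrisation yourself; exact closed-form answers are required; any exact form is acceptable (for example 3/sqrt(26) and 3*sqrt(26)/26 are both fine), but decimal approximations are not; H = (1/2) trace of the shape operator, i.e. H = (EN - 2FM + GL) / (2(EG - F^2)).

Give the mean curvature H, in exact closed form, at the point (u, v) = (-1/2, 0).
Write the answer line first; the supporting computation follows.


Answer: H = -1449/4250

f = 17/3, f' = -4/3, f'' = 0, h' = -1, h'' = 2
E = 25/9, F = 0, G = 289/9; answer radicand W^2 = 25/9
unnormalised second-form numerators: l = -8/3, m = 0, n = -17/3; L = l/sqrt(25/9), and similarly M = m/sqrt(W^2), N = n/sqrt(W^2)
H = (E*n - 2*F*m + G*l) / (2*(EG - F^2)*sqrt(W^2)); E*n - 2*F*m + G*l = -2737/27, EG - F^2 = 7225/81, so H = (-483/850)/sqrt(25/9)


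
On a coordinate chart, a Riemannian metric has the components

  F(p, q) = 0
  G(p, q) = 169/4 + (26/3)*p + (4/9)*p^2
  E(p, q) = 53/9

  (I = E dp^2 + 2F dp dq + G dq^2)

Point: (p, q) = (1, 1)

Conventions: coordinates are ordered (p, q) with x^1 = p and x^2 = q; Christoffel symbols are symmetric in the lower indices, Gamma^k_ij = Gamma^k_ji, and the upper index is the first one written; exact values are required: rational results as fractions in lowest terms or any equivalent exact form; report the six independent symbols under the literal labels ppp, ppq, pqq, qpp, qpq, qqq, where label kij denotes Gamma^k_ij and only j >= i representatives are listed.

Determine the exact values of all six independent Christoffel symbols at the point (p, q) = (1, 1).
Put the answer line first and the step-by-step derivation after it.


Answer: Gamma_ppp = 0, Gamma_ppq = 0, Gamma_pqq = -43/53, Gamma_qpp = 0, Gamma_qpq = 4/43, Gamma_qqq = 0

E = 53/9, F = 0, G = 1849/36 at the point
E_p = 0, E_q = 0, F_p = 0, F_q = 0, G_p = 86/9, G_q = 0
EG - F^2 = 97997/324;  g^inv = (324/97997) * [[1849/36, 0], [0, 53/9]]
first-kind symbols [ij,l] = (1/2)(d_i g_jl + d_j g_il - d_l g_ij): [pp,p] = E_p/2 = 0, [pp,q] = F_p - E_q/2 = 0, [pq,p] = E_q/2 = 0, [pq,q] = G_p/2 = 43/9, [qq,p] = F_q - G_p/2 = -43/9, [qq,q] = G_q/2 = 0
Gamma^p_ij = (G*[ij,p] - F*[ij,q])/(EG - F^2), Gamma^q_ij = (E*[ij,q] - F*[ij,p])/(EG - F^2)


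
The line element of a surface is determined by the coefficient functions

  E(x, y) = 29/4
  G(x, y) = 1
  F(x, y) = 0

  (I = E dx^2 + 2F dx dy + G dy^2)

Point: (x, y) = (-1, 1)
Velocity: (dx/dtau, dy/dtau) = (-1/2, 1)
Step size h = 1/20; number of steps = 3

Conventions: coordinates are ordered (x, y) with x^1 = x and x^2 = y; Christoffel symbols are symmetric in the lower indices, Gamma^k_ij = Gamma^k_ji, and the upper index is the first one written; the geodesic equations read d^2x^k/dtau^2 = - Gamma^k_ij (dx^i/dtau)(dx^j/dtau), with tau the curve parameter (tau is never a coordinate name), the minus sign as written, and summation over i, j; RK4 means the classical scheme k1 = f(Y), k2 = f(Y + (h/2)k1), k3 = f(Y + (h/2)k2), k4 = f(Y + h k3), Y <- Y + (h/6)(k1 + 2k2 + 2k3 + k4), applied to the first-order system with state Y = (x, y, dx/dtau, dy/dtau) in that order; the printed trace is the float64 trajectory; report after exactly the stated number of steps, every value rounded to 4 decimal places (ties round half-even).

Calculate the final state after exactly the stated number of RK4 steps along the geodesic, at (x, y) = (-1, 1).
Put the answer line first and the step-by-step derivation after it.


Answer: x = -1.0750, y = 1.1500, dx/dtau = -0.5000, dy/dtau = 1.0000

f(Y) = (dx/dtau, dy/dtau, -Gamma^x_ij Y'^i Y'^j, -Gamma^y_ij Y'^i Y'^j) with the Gammas evaluated at the stage position; h = 0.050000; intermediate values shown to 6 dp
step 0: x = -1.0000, y = 1.0000, dx/dtau = -0.5000, dy/dtau = 1.0000
step 1:
  k1: at (x, y) = (-1.000000, 1.000000), (dx/dtau, dy/dtau) = (-0.500000, 1.000000); Gamma_xxx = 0.000000, Gamma_xxy = 0.000000, Gamma_xyy = 0.000000, Gamma_yxx = 0.000000, Gamma_yxy = 0.000000, Gamma_yyy = 0.000000; k1 = (-0.500000, 1.000000, 0.000000, 0.000000)
  k2: at (x, y) = (-1.012500, 1.025000), (dx/dtau, dy/dtau) = (-0.500000, 1.000000); Gamma_xxx = 0.000000, Gamma_xxy = 0.000000, Gamma_xyy = 0.000000, Gamma_yxx = 0.000000, Gamma_yxy = 0.000000, Gamma_yyy = 0.000000; k2 = (-0.500000, 1.000000, 0.000000, 0.000000)
  k3: at (x, y) = (-1.012500, 1.025000), (dx/dtau, dy/dtau) = (-0.500000, 1.000000); Gamma_xxx = 0.000000, Gamma_xxy = 0.000000, Gamma_xyy = 0.000000, Gamma_yxx = 0.000000, Gamma_yxy = 0.000000, Gamma_yyy = 0.000000; k3 = (-0.500000, 1.000000, 0.000000, 0.000000)
  k4: at (x, y) = (-1.025000, 1.050000), (dx/dtau, dy/dtau) = (-0.500000, 1.000000); Gamma_xxx = 0.000000, Gamma_xxy = 0.000000, Gamma_xyy = 0.000000, Gamma_yxx = 0.000000, Gamma_yxy = 0.000000, Gamma_yyy = 0.000000; k4 = (-0.500000, 1.000000, 0.000000, 0.000000)
  Y <- Y + (h/6)(k1 + 2k2 + 2k3 + k4): x = -1.0250, y = 1.0500, dx/dtau = -0.5000, dy/dtau = 1.0000
step 2:
  k1: at (x, y) = (-1.025000, 1.050000), (dx/dtau, dy/dtau) = (-0.500000, 1.000000); Gamma_xxx = 0.000000, Gamma_xxy = 0.000000, Gamma_xyy = 0.000000, Gamma_yxx = 0.000000, Gamma_yxy = 0.000000, Gamma_yyy = 0.000000; k1 = (-0.500000, 1.000000, 0.000000, 0.000000)
  k2: at (x, y) = (-1.037500, 1.075000), (dx/dtau, dy/dtau) = (-0.500000, 1.000000); Gamma_xxx = 0.000000, Gamma_xxy = 0.000000, Gamma_xyy = 0.000000, Gamma_yxx = 0.000000, Gamma_yxy = 0.000000, Gamma_yyy = 0.000000; k2 = (-0.500000, 1.000000, 0.000000, 0.000000)
  k3: at (x, y) = (-1.037500, 1.075000), (dx/dtau, dy/dtau) = (-0.500000, 1.000000); Gamma_xxx = 0.000000, Gamma_xxy = 0.000000, Gamma_xyy = 0.000000, Gamma_yxx = 0.000000, Gamma_yxy = 0.000000, Gamma_yyy = 0.000000; k3 = (-0.500000, 1.000000, 0.000000, 0.000000)
  k4: at (x, y) = (-1.050000, 1.100000), (dx/dtau, dy/dtau) = (-0.500000, 1.000000); Gamma_xxx = 0.000000, Gamma_xxy = 0.000000, Gamma_xyy = 0.000000, Gamma_yxx = 0.000000, Gamma_yxy = 0.000000, Gamma_yyy = 0.000000; k4 = (-0.500000, 1.000000, 0.000000, 0.000000)
  Y <- Y + (h/6)(k1 + 2k2 + 2k3 + k4): x = -1.0500, y = 1.1000, dx/dtau = -0.5000, dy/dtau = 1.0000
step 3:
  k1: at (x, y) = (-1.050000, 1.100000), (dx/dtau, dy/dtau) = (-0.500000, 1.000000); Gamma_xxx = 0.000000, Gamma_xxy = 0.000000, Gamma_xyy = 0.000000, Gamma_yxx = 0.000000, Gamma_yxy = 0.000000, Gamma_yyy = 0.000000; k1 = (-0.500000, 1.000000, 0.000000, 0.000000)
  k2: at (x, y) = (-1.062500, 1.125000), (dx/dtau, dy/dtau) = (-0.500000, 1.000000); Gamma_xxx = 0.000000, Gamma_xxy = 0.000000, Gamma_xyy = 0.000000, Gamma_yxx = 0.000000, Gamma_yxy = 0.000000, Gamma_yyy = 0.000000; k2 = (-0.500000, 1.000000, 0.000000, 0.000000)
  k3: at (x, y) = (-1.062500, 1.125000), (dx/dtau, dy/dtau) = (-0.500000, 1.000000); Gamma_xxx = 0.000000, Gamma_xxy = 0.000000, Gamma_xyy = 0.000000, Gamma_yxx = 0.000000, Gamma_yxy = 0.000000, Gamma_yyy = 0.000000; k3 = (-0.500000, 1.000000, 0.000000, 0.000000)
  k4: at (x, y) = (-1.075000, 1.150000), (dx/dtau, dy/dtau) = (-0.500000, 1.000000); Gamma_xxx = 0.000000, Gamma_xxy = 0.000000, Gamma_xyy = 0.000000, Gamma_yxx = 0.000000, Gamma_yxy = 0.000000, Gamma_yyy = 0.000000; k4 = (-0.500000, 1.000000, 0.000000, 0.000000)
  Y <- Y + (h/6)(k1 + 2k2 + 2k3 + k4): x = -1.0750, y = 1.1500, dx/dtau = -0.5000, dy/dtau = 1.0000


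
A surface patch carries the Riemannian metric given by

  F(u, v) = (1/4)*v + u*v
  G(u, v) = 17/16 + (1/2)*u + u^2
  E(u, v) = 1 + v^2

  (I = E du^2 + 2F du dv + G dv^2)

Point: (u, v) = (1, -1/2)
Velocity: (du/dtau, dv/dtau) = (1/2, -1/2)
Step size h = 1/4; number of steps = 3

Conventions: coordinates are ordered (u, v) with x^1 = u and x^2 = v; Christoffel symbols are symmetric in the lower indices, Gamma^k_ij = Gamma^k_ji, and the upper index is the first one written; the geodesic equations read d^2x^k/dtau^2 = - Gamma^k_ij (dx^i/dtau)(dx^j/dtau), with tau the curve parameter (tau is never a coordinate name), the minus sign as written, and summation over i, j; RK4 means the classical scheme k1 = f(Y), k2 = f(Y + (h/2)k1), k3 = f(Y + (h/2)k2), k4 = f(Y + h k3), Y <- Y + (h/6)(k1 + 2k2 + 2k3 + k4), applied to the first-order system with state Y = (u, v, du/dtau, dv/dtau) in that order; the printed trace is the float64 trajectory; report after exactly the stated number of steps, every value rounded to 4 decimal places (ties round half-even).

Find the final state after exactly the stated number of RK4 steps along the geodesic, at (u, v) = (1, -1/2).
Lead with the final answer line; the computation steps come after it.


Answer: u = 1.3521, v = -0.8235, du/dtau = 0.4422, dv/dtau = -0.3746

f(Y) = (du/dtau, dv/dtau, -Gamma^u_ij Y'^i Y'^j, -Gamma^v_ij Y'^i Y'^j) with the Gammas evaluated at the stage position; h = 0.250000; intermediate values shown to 6 dp
step 0: u = 1.0000, v = -0.5000, du/dtau = 0.5000, dv/dtau = -0.5000
step 1:
  k1: at (u, v) = (1.000000, -0.500000), (du/dtau, dv/dtau) = (0.500000, -0.500000); Gamma_uuu = 0.000000, Gamma_uuv = -0.177778, Gamma_uvv = 0.000000, Gamma_vuu = 0.000000, Gamma_vuv = 0.444444, Gamma_vvv = 0.000000; k1 = (0.500000, -0.500000, -0.088889, 0.222222)
  k2: at (u, v) = (1.062500, -0.562500), (du/dtau, dv/dtau) = (0.488889, -0.472222); Gamma_uuu = 0.000000, Gamma_uuv = -0.185090, Gamma_uvv = 0.000000, Gamma_vuu = 0.000000, Gamma_vuv = 0.431877, Gamma_vvv = 0.000000; k2 = (0.488889, -0.472222, -0.085461, 0.199410)
  k3: at (u, v) = (1.061111, -0.559028), (du/dtau, dv/dtau) = (0.489317, -0.475074); Gamma_uuu = 0.000000, Gamma_uuv = -0.184405, Gamma_uvv = 0.000000, Gamma_vuu = 0.000000, Gamma_vuv = 0.432492, Gamma_vvv = 0.000000; k3 = (0.489317, -0.475074, -0.085734, 0.201076)
  k4: at (u, v) = (1.122329, -0.618768), (du/dtau, dv/dtau) = (0.478566, -0.449731); Gamma_uuu = 0.000000, Gamma_uuv = -0.189448, Gamma_uvv = 0.000000, Gamma_vuu = 0.000000, Gamma_vuv = 0.420166, Gamma_vvv = 0.000000; k4 = (0.478566, -0.449731, -0.081548, 0.180861)
  Y <- Y + (h/6)(k1 + 2k2 + 2k3 + k4): u = 1.1223, v = -0.6185, du/dtau = 0.4786, dv/dtau = -0.4498
step 2:
  k1: at (u, v) = (1.122291, -0.618513), (du/dtau, dv/dtau) = (0.478632, -0.449831); Gamma_uuu = 0.000000, Gamma_uuv = -0.189395, Gamma_uvv = 0.000000, Gamma_vuu = 0.000000, Gamma_vuv = 0.420208, Gamma_vvv = 0.000000; k1 = (0.478632, -0.449831, -0.081555, 0.180945)
  k2: at (u, v) = (1.182120, -0.674742), (du/dtau, dv/dtau) = (0.468438, -0.427213); Gamma_uuu = 0.000000, Gamma_uuv = -0.192440, Gamma_uvv = 0.000000, Gamma_vuu = 0.000000, Gamma_vuv = 0.408448, Gamma_vvv = 0.000000; k2 = (0.468438, -0.427213, -0.077023, 0.163480)
  k3: at (u, v) = (1.180846, -0.671915), (du/dtau, dv/dtau) = (0.469004, -0.429396); Gamma_uuu = 0.000000, Gamma_uuv = -0.192042, Gamma_uvv = 0.000000, Gamma_vuu = 0.000000, Gamma_vuv = 0.408955, Gamma_vvv = 0.000000; k3 = (0.469004, -0.429396, -0.077350, 0.164718)
  k4: at (u, v) = (1.239542, -0.725862), (du/dtau, dv/dtau) = (0.459295, -0.408652); Gamma_uuu = 0.000000, Gamma_uuv = -0.193790, Gamma_uvv = 0.000000, Gamma_vuu = 0.000000, Gamma_vuv = 0.397677, Gamma_vvv = 0.000000; k4 = (0.459295, -0.408652, -0.072746, 0.149281)
  Y <- Y + (h/6)(k1 + 2k2 + 2k3 + k4): u = 1.2395, v = -0.7257, du/dtau = 0.4593, dv/dtau = -0.4087
step 3:
  k1: at (u, v) = (1.239491, -0.725668), (du/dtau, dv/dtau) = (0.459339, -0.408722); Gamma_uuu = 0.000000, Gamma_uuv = -0.193761, Gamma_uvv = 0.000000, Gamma_vuu = 0.000000, Gamma_vuv = 0.397709, Gamma_vvv = 0.000000; k1 = (0.459339, -0.408722, -0.072754, 0.149333)
  k2: at (u, v) = (1.296909, -0.776758), (du/dtau, dv/dtau) = (0.450244, -0.390055); Gamma_uuu = 0.000000, Gamma_uuv = -0.194370, Gamma_uvv = 0.000000, Gamma_vuu = 0.000000, Gamma_vuv = 0.387087, Gamma_vvv = 0.000000; k2 = (0.450244, -0.390055, -0.068271, 0.135961)
  k3: at (u, v) = (1.295772, -0.774425), (du/dtau, dv/dtau) = (0.450805, -0.391727); Gamma_uuu = 0.000000, Gamma_uuv = -0.194133, Gamma_uvv = 0.000000, Gamma_vuu = 0.000000, Gamma_vuv = 0.387495, Gamma_vvv = 0.000000; k3 = (0.450805, -0.391727, -0.068565, 0.136857)
  k4: at (u, v) = (1.352192, -0.823599), (du/dtau, dv/dtau) = (0.442197, -0.374508); Gamma_uuu = 0.000000, Gamma_uuv = -0.194001, Gamma_uvv = 0.000000, Gamma_vuu = 0.000000, Gamma_vuv = 0.377401, Gamma_vvv = 0.000000; k4 = (0.442197, -0.374508, -0.064256, 0.125000)
  Y <- Y + (h/6)(k1 + 2k2 + 2k3 + k4): u = 1.3521, v = -0.8235, du/dtau = 0.4422, dv/dtau = -0.3746


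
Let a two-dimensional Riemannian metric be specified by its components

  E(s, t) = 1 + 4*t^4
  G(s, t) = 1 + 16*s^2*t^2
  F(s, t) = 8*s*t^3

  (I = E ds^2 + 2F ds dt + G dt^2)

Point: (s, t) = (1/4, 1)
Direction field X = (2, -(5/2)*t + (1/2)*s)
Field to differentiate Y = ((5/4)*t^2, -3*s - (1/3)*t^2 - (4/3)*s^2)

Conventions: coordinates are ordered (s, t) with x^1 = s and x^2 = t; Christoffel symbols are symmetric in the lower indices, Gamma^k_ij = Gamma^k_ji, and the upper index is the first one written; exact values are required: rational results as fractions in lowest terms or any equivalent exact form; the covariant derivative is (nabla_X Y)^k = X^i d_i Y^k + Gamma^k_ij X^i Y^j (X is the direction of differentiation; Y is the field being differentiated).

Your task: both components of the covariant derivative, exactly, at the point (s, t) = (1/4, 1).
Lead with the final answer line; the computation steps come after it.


Answer: (nabla_X Y)^s = -145/12, (nabla_X Y)^t = -847/96

E = 5, F = 2, G = 2 at the point
E_s = 0, E_t = 16, F_s = 8, F_t = 6, G_s = 8, G_t = 2
EG - F^2 = 6;  g^inv = (1/6) * [[2, -2], [-2, 5]]
first-kind symbols [ij,l] = (1/2)(d_i g_jl + d_j g_il - d_l g_ij): [ss,s] = E_s/2 = 0, [ss,t] = F_s - E_t/2 = 0, [st,s] = E_t/2 = 8, [st,t] = G_s/2 = 4, [tt,s] = F_t - G_s/2 = 2, [tt,t] = G_t/2 = 1
Gamma^s_ij = (G*[ij,s] - F*[ij,t])/(EG - F^2), Gamma^t_ij = (E*[ij,t] - F*[ij,s])/(EG - F^2)
Gamma_sss = 0, Gamma_sst = 4/3, Gamma_stt = 1/3, Gamma_tss = 0, Gamma_tst = 2/3, Gamma_ttt = 1/6
X = (2, -19/8), Y = (5/4, -7/6) at the point


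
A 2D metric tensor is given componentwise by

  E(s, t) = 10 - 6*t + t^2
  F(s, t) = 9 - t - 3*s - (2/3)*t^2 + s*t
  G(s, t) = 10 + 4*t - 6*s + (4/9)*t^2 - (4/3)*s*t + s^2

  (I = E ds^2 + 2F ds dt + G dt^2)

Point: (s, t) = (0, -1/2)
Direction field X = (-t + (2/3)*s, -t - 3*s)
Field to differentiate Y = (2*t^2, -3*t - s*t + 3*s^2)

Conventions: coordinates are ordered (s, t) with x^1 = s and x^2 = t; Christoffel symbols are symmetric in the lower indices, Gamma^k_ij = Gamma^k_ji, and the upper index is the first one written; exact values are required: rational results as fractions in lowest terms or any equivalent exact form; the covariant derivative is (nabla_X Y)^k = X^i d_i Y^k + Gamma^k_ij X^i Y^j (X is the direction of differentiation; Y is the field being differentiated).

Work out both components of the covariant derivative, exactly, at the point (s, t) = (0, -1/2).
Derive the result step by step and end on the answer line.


E = 53/4, F = 28/3, G = 73/9 at the point
E_s = 0, E_t = -7, F_s = -7/2, F_t = -1/3, G_s = -16/3, G_t = 32/9
EG - F^2 = 733/36;  g^inv = (36/733) * [[73/9, -28/3], [-28/3, 53/4]]
first-kind symbols [ij,l] = (1/2)(d_i g_jl + d_j g_il - d_l g_ij): [ss,s] = E_s/2 = 0, [ss,t] = F_s - E_t/2 = 0, [st,s] = E_t/2 = -7/2, [st,t] = G_s/2 = -8/3, [tt,s] = F_t - G_s/2 = 7/3, [tt,t] = G_t/2 = 16/9
Gamma^s_ij = (G*[ij,s] - F*[ij,t])/(EG - F^2), Gamma^t_ij = (E*[ij,t] - F*[ij,s])/(EG - F^2)
Gamma_sss = 0, Gamma_sst = -126/733, Gamma_stt = 84/733, Gamma_tss = 0, Gamma_tst = -96/733, Gamma_ttt = 64/733
X = (1/2, 1/2), Y = (1/2, 3/2) at the point

Answer: (nabla_X Y)^s = -796/733, (nabla_X Y)^t = -3857/2932


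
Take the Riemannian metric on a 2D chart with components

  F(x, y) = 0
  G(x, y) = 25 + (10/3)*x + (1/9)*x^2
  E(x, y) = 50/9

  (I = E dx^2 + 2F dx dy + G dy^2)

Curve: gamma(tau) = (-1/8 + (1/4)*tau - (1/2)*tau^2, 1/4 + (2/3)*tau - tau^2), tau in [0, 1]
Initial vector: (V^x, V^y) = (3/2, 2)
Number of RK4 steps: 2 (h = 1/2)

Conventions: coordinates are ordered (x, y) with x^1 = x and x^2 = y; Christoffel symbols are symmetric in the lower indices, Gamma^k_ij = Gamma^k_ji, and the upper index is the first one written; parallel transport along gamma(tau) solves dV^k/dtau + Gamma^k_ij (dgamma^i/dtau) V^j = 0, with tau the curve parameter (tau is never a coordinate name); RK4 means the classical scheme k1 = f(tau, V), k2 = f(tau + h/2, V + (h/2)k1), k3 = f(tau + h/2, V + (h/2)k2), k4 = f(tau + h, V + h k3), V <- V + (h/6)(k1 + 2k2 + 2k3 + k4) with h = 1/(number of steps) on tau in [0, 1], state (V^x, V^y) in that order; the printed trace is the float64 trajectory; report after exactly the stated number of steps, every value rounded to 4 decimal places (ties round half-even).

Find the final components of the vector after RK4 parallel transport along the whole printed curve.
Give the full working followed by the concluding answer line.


gamma'(tau) = (1/4 - tau, 2/3 - 2*tau); f(tau, V)^k = -Gamma^k_ij(gamma(tau)) gamma'^i(tau) V^j; h = 1/2; intermediate values shown to 6 dp
curve data and Christoffel symbols at the stage parameters:
  tau = 0.000000: gamma = (-0.125000, 0.250000), gamma' = (0.250000, 0.666667); Gamma_xxx = 0.000000, Gamma_xxy = 0.000000, Gamma_xyy = -0.297500, Gamma_yxx = 0.000000, Gamma_yxy = 0.067227, Gamma_yyy = 0.000000
  tau = 0.250000: gamma = (-0.093750, 0.354167), gamma' = (0.000000, 0.166667); Gamma_xxx = 0.000000, Gamma_xxy = 0.000000, Gamma_xyy = -0.298125, Gamma_yxx = 0.000000, Gamma_yxy = 0.067086, Gamma_yyy = 0.000000
  tau = 0.500000: gamma = (-0.125000, 0.333333), gamma' = (-0.250000, -0.333333); Gamma_xxx = 0.000000, Gamma_xxy = 0.000000, Gamma_xyy = -0.297500, Gamma_yxx = 0.000000, Gamma_yxy = 0.067227, Gamma_yyy = 0.000000
  tau = 0.750000: gamma = (-0.218750, 0.187500), gamma' = (-0.500000, -0.833333); Gamma_xxx = 0.000000, Gamma_xxy = 0.000000, Gamma_xyy = -0.295625, Gamma_yxx = 0.000000, Gamma_yxy = 0.067653, Gamma_yyy = 0.000000
  tau = 1.000000: gamma = (-0.375000, -0.083333), gamma' = (-0.750000, -1.333333); Gamma_xxx = 0.000000, Gamma_xxy = 0.000000, Gamma_xyy = -0.292500, Gamma_yxx = 0.000000, Gamma_yxy = 0.068376, Gamma_yyy = 0.000000
step 0: V^x = 1.5000, V^y = 2.0000
step 1: k1 = (0.396667, -0.100840), k2 = (0.098122, -0.017880), k3 = (0.099153, -0.017046), k4 = (-0.197488, 0.068195); V <- V + (h/6)(k1 + 2k2 + 2k3 + k4): V^x = 1.5495, V^y = 1.9915
step 2: k1 = (-0.197486, 0.068192), k2 = (-0.494804, 0.152514), k3 = (-0.499997, 0.149036), k4 = (-0.805731, 0.224419); V <- V + (h/6)(k1 + 2k2 + 2k3 + k4): V^x = 1.3001, V^y = 2.0661

Answer: V^x = 1.3001, V^y = 2.0661


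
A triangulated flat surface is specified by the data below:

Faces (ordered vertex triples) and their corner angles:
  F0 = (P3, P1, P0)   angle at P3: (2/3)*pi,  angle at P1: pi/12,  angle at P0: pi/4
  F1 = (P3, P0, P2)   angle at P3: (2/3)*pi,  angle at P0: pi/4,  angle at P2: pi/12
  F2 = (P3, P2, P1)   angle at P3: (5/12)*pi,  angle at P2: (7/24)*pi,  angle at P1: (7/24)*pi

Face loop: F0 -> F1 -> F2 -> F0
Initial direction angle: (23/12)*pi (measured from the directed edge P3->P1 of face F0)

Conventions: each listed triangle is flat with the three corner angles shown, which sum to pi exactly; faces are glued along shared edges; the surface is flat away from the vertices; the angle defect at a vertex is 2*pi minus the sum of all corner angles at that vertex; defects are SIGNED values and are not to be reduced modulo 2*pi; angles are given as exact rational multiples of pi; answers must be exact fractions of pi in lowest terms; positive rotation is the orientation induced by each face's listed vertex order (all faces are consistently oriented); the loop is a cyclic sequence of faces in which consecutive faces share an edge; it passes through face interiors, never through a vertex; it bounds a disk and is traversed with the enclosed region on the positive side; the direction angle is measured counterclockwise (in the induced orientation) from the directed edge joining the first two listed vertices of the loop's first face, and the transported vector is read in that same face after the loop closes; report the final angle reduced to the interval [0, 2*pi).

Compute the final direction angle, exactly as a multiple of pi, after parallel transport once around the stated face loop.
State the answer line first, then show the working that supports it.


Answer: final direction angle = pi/6

enclosed vertex P3: corner angles sum to (7/4)*pi, defect = 2*pi - (7/4)*pi = pi/4
the final direction is the initial angle plus the enclosed defects, taken mod 2*pi in the induced orientation
final angle = (23/12)*pi + pi/4 = pi/6 (mod 2*pi)


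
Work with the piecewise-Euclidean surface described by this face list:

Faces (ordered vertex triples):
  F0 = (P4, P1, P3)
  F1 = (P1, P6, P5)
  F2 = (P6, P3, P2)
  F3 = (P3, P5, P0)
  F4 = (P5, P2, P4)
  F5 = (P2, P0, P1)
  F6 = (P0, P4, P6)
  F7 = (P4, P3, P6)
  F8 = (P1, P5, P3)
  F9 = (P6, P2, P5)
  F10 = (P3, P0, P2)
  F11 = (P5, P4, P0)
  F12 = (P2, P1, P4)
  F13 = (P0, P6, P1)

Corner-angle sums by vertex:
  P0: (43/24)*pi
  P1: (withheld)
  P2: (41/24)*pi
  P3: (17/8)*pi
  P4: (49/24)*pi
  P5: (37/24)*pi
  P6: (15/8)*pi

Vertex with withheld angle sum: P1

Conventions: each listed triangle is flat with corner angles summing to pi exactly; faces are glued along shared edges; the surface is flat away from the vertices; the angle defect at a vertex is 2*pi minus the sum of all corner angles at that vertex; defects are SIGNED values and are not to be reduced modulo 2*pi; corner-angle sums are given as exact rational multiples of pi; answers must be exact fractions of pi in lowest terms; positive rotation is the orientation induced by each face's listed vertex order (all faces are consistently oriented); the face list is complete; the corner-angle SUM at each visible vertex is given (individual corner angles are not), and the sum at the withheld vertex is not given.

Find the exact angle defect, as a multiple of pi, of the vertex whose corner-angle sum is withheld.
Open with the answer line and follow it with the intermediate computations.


Answer: defect(P1) = (-11/12)*pi

V = 7, E = 21, F = 14; chi = V - E + F = 0
Gauss-Bonnet: total defect = 2*pi*chi = 0; visible defects sum to (11/12)*pi


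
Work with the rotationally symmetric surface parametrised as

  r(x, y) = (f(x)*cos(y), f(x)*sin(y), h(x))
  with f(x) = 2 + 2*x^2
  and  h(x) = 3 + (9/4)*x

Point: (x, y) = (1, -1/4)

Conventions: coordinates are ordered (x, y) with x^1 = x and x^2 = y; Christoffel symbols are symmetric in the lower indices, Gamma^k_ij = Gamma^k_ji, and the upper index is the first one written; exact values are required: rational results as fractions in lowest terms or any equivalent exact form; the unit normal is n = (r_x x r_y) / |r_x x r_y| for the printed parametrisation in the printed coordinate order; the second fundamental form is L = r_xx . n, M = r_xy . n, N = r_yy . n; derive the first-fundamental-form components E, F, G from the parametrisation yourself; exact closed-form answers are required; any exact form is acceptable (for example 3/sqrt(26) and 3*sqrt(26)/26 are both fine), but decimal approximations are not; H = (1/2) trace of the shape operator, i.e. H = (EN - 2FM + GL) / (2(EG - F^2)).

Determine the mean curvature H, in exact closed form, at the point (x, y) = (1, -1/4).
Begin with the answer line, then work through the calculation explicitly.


Answer: H = 729*sqrt(337)/908552

f = 4, f' = 4, f'' = 4, h' = 9/4, h'' = 0
E = 337/16, F = 0, G = 16; answer radicand W^2 = 337/16
unnormalised second-form numerators: l = -9, m = 0, n = 9; L = l/sqrt(337/16), and similarly M = m/sqrt(W^2), N = n/sqrt(W^2)
H = (E*n - 2*F*m + G*l) / (2*(EG - F^2)*sqrt(W^2)); E*n - 2*F*m + G*l = 729/16, EG - F^2 = 337, so H = (729/10784)/sqrt(337/16)
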